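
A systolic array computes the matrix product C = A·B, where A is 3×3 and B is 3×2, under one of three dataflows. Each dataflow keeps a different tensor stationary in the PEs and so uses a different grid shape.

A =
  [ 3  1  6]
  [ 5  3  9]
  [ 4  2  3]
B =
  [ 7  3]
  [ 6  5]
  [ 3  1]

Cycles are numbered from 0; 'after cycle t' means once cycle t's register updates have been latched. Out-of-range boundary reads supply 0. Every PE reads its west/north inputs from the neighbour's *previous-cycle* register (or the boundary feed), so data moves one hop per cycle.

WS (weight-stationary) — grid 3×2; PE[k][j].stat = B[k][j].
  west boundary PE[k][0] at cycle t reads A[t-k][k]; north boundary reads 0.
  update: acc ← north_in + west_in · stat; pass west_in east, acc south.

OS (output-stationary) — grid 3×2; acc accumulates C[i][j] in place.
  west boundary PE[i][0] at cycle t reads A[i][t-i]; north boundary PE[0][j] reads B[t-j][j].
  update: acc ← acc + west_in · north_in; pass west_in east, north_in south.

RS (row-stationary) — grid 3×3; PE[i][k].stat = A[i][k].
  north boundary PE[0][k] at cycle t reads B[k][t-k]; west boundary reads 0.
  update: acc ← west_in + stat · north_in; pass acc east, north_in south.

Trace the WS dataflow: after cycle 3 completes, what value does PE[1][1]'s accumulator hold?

WS on a 3×2 grid — tracing PE[1][1] and its feeders:
  @0  [0,1]  acc 0  |  →0  ↓0
  @0  [1,0]  acc 0  |  →0  ↓0
  @0  [1,1]  acc 0  |  →0  ↓0
  @1  [0,1]  acc 9  |  →3  ↓9
  @1  [1,0]  acc 27  |  →1  ↓27
  @1  [1,1]  acc 0  |  →0  ↓0
  @2  [0,1]  acc 15  |  →5  ↓15
  @2  [1,0]  acc 53  |  →3  ↓53
  @2  [1,1]  acc 14  |  →1  ↓14
  @3  [0,1]  acc 12  |  →4  ↓12
  @3  [1,0]  acc 40  |  →2  ↓40
  @3  [1,1]  acc 30  |  →3  ↓30

PE[1][1].acc = 30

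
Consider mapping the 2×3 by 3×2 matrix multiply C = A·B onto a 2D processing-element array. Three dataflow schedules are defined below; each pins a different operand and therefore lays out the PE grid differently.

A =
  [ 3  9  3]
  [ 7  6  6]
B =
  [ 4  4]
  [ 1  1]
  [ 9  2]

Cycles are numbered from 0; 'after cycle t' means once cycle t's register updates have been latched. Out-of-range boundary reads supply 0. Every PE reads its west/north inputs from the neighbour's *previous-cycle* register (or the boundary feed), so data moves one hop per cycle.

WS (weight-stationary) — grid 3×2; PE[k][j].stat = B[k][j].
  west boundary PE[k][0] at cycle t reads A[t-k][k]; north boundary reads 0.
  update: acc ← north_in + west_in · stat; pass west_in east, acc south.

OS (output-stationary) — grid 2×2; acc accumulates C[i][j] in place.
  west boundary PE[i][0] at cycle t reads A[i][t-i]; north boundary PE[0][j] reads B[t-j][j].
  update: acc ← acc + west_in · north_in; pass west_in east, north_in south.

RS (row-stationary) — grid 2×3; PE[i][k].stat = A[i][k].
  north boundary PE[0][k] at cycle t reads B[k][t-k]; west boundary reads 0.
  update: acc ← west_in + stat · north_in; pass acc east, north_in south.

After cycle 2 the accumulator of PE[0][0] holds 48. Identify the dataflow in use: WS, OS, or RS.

Under WS (3×2), PE[0][0]:
  step 0 · PE0,0: acc=12; fwd→3 fwd↓12
  step 1 · PE0,0: acc=28; fwd→7 fwd↓28
  step 2 · PE0,0: acc=0; fwd→0 fwd↓0
Under OS (2×2), PE[0][0]:
  step 0 · PE0,0: acc=12; fwd→3 fwd↓4
  step 1 · PE0,0: acc=21; fwd→9 fwd↓1
  step 2 · PE0,0: acc=48; fwd→3 fwd↓9
Under RS (2×3), PE[0][0]:
  step 0 · PE0,0: acc=12; fwd→12 fwd↓4
  step 1 · PE0,0: acc=12; fwd→12 fwd↓4
  step 2 · PE0,0: acc=0; fwd→0 fwd↓0

dataflow = OS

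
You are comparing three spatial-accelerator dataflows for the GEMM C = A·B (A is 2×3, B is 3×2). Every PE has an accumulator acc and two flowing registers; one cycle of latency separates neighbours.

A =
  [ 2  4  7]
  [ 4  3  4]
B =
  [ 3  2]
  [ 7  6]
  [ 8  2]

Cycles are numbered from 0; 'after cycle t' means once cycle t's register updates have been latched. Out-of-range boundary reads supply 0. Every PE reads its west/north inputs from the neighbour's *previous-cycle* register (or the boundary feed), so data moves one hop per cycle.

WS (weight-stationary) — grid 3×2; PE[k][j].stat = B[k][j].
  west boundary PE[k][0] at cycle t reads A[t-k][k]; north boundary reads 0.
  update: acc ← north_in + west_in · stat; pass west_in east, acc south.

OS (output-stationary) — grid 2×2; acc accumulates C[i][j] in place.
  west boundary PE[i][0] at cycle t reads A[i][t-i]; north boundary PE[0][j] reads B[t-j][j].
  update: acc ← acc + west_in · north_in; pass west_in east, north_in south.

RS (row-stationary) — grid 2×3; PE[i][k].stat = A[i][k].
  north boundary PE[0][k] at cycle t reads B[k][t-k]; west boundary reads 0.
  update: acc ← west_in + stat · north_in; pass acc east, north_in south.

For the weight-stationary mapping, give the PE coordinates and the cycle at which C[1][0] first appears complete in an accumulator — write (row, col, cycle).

(row, col, cycle) = (2, 0, 3)

WS: C[1][0] accumulates in PE[2][0]:
  after 0 — PE[2][0] acc=0, pass-E 0, pass-S 0
  after 1 — PE[2][0] acc=0, pass-E 0, pass-S 0
  after 2 — PE[2][0] acc=90, pass-E 7, pass-S 90
  after 3 — PE[2][0] acc=65, pass-E 4, pass-S 65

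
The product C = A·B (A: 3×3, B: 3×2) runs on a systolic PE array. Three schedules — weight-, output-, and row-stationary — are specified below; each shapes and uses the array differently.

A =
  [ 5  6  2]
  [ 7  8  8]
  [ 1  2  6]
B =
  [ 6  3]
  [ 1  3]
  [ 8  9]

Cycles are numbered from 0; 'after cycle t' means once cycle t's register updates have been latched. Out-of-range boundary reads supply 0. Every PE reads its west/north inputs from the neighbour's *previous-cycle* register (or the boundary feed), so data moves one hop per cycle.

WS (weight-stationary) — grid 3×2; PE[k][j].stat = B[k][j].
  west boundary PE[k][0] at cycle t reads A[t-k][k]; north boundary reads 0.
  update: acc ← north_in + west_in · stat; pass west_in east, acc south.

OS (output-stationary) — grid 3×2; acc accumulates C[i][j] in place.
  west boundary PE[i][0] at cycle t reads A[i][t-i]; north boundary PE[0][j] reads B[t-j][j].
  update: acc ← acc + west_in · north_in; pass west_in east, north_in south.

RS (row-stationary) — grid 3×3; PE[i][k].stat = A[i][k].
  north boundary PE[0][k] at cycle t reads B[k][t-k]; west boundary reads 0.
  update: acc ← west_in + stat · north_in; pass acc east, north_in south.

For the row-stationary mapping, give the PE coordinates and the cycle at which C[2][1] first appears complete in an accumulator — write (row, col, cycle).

RS: C[2][1] accumulates in PE[2][2]:
  step 0 · PE2,2: acc=0; fwd→0 fwd↓0
  step 1 · PE2,2: acc=0; fwd→0 fwd↓0
  step 2 · PE2,2: acc=0; fwd→0 fwd↓0
  step 3 · PE2,2: acc=0; fwd→0 fwd↓0
  step 4 · PE2,2: acc=56; fwd→56 fwd↓8
  step 5 · PE2,2: acc=63; fwd→63 fwd↓9

(row, col, cycle) = (2, 2, 5)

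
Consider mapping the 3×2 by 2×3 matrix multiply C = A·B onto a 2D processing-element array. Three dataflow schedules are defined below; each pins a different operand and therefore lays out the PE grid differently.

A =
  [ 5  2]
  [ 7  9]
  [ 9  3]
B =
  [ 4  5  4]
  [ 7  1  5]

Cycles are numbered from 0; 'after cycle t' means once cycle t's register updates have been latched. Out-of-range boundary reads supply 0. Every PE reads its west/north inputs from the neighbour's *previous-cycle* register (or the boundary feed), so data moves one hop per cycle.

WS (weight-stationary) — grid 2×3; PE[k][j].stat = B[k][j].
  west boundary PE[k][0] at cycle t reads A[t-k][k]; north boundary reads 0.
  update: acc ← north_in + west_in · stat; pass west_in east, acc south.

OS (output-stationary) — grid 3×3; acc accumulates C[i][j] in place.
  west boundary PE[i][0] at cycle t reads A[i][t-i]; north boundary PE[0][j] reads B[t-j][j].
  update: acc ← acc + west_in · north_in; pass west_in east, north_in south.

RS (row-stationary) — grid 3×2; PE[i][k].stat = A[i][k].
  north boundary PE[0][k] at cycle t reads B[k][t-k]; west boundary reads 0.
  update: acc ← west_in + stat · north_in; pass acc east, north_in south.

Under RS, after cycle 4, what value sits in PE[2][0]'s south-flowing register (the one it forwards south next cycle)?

RS 3×2: PE[2][0] cycle-by-cycle (with neighbour feeds):
  0: (1,0).acc=0  regs=<0,0>
  0: (2,0).acc=0  regs=<0,0>
  1: (1,0).acc=28  regs=<28,4>
  1: (2,0).acc=0  regs=<0,0>
  2: (1,0).acc=35  regs=<35,5>
  2: (2,0).acc=36  regs=<36,4>
  3: (1,0).acc=28  regs=<28,4>
  3: (2,0).acc=45  regs=<45,5>
  4: (1,0).acc=0  regs=<0,0>
  4: (2,0).acc=36  regs=<36,4>

register = 4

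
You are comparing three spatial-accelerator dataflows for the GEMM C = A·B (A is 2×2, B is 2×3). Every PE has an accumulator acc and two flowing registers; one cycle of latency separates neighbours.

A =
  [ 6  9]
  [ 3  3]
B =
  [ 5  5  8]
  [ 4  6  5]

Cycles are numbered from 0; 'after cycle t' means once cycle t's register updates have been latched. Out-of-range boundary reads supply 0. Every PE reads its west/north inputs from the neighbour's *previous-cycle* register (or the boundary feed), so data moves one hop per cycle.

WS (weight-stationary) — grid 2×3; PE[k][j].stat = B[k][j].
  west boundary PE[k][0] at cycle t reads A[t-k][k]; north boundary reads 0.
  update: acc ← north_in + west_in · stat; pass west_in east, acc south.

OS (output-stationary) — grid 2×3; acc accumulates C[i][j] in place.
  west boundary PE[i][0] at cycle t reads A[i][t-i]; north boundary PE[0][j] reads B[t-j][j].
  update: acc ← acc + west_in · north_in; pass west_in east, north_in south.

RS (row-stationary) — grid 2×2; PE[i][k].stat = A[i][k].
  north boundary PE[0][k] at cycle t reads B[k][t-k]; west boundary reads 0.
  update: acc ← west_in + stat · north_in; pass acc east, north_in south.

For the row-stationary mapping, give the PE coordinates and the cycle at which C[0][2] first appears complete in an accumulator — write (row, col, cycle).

(row, col, cycle) = (0, 1, 3)

RS: C[0][2] accumulates in PE[0][1]:
  c0 r0c1: 0 / 0 / 0
  c1 r0c1: 66 / 66 / 4
  c2 r0c1: 84 / 84 / 6
  c3 r0c1: 93 / 93 / 5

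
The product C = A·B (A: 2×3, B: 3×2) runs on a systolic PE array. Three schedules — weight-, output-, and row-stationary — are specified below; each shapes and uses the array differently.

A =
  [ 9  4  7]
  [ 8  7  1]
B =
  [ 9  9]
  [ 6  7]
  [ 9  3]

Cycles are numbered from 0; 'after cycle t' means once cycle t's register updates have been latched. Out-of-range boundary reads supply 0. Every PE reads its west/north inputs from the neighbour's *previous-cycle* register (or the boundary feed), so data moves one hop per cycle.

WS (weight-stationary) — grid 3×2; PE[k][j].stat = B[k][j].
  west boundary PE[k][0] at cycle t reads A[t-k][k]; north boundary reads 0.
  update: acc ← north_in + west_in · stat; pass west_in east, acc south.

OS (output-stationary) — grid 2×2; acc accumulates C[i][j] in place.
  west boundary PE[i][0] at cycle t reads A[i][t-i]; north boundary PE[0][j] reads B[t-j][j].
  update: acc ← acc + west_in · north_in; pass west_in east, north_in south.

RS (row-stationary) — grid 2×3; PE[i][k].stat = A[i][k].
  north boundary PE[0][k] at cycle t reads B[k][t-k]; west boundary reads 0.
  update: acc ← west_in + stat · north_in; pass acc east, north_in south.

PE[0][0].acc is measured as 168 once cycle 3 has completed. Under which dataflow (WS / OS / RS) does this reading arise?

— WS: 3×2; PE[0][0] trace:
  c0 r0c0: 81 / 9 / 81
  c1 r0c0: 72 / 8 / 72
  c2 r0c0: 0 / 0 / 0
  c3 r0c0: 0 / 0 / 0
— OS: 2×2; PE[0][0] trace:
  c0 r0c0: 81 / 9 / 9
  c1 r0c0: 105 / 4 / 6
  c2 r0c0: 168 / 7 / 9
  c3 r0c0: 168 / 0 / 0
— RS: 2×3; PE[0][0] trace:
  c0 r0c0: 81 / 81 / 9
  c1 r0c0: 81 / 81 / 9
  c2 r0c0: 0 / 0 / 0
  c3 r0c0: 0 / 0 / 0

dataflow = OS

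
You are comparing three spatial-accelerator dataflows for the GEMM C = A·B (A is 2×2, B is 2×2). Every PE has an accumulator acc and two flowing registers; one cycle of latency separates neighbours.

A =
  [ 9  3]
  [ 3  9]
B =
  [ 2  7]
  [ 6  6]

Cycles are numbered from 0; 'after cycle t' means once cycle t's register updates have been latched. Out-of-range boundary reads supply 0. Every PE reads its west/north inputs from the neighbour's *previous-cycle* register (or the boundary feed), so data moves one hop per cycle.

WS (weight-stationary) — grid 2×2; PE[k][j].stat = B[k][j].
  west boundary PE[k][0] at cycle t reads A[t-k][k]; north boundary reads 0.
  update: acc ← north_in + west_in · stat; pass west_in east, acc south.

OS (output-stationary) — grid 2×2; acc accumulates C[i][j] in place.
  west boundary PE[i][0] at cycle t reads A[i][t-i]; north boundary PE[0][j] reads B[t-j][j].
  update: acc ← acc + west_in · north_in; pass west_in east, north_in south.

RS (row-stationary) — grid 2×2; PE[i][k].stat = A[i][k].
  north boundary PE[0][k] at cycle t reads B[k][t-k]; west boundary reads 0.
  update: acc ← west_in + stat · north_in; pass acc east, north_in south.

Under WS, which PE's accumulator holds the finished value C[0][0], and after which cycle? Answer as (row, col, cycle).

Under WS, C[0][0] lands at PE[1][0]:
  step 0 · PE1,0: acc=0; fwd→0 fwd↓0
  step 1 · PE1,0: acc=36; fwd→3 fwd↓36

(row, col, cycle) = (1, 0, 1)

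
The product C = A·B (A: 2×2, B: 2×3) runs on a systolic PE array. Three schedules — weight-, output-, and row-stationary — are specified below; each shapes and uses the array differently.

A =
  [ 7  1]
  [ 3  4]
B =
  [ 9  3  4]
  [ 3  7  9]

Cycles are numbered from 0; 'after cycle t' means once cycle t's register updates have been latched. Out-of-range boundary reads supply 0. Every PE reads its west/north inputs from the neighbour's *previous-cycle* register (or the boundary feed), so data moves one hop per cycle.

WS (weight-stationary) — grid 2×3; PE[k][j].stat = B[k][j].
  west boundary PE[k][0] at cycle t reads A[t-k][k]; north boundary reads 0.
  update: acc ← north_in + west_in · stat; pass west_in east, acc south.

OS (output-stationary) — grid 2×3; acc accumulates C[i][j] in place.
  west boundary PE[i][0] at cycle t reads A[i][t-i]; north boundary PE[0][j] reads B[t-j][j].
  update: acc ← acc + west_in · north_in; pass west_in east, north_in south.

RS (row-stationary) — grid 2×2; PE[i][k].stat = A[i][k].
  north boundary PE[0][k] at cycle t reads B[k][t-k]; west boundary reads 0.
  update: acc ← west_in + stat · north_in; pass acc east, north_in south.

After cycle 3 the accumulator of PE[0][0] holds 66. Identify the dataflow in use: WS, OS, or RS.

WS [2×3] PE[0][0] across cycles:
  @0  [0,0]  acc 63  |  →7  ↓63
  @1  [0,0]  acc 27  |  →3  ↓27
  @2  [0,0]  acc 0  |  →0  ↓0
  @3  [0,0]  acc 0  |  →0  ↓0
OS [2×3] PE[0][0] across cycles:
  @0  [0,0]  acc 63  |  →7  ↓9
  @1  [0,0]  acc 66  |  →1  ↓3
  @2  [0,0]  acc 66  |  →0  ↓0
  @3  [0,0]  acc 66  |  →0  ↓0
RS [2×2] PE[0][0] across cycles:
  @0  [0,0]  acc 63  |  →63  ↓9
  @1  [0,0]  acc 21  |  →21  ↓3
  @2  [0,0]  acc 28  |  →28  ↓4
  @3  [0,0]  acc 0  |  →0  ↓0

dataflow = OS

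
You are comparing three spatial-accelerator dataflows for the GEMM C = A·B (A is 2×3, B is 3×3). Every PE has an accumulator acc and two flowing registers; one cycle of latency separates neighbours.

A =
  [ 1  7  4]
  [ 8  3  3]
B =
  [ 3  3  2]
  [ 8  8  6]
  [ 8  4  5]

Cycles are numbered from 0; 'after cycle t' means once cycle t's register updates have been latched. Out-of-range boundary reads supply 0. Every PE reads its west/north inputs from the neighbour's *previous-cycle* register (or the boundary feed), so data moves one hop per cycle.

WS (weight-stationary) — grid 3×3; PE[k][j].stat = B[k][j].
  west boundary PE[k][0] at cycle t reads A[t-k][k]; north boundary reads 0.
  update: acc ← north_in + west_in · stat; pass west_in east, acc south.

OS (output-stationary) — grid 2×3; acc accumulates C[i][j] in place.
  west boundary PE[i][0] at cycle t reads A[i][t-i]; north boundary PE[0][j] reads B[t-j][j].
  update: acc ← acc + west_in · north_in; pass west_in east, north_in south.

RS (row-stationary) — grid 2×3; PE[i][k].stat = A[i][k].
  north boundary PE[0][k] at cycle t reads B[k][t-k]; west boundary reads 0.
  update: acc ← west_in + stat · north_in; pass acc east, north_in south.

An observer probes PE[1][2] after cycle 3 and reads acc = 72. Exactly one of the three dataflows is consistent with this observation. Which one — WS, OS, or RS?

WS [3×3] PE[1][2] across cycles:
  after 0 — PE[1][2] acc=0, pass-E 0, pass-S 0
  after 1 — PE[1][2] acc=0, pass-E 0, pass-S 0
  after 2 — PE[1][2] acc=0, pass-E 0, pass-S 0
  after 3 — PE[1][2] acc=44, pass-E 7, pass-S 44
OS [2×3] PE[1][2] across cycles:
  after 0 — PE[1][2] acc=0, pass-E 0, pass-S 0
  after 1 — PE[1][2] acc=0, pass-E 0, pass-S 0
  after 2 — PE[1][2] acc=0, pass-E 0, pass-S 0
  after 3 — PE[1][2] acc=16, pass-E 8, pass-S 2
RS [2×3] PE[1][2] across cycles:
  after 0 — PE[1][2] acc=0, pass-E 0, pass-S 0
  after 1 — PE[1][2] acc=0, pass-E 0, pass-S 0
  after 2 — PE[1][2] acc=0, pass-E 0, pass-S 0
  after 3 — PE[1][2] acc=72, pass-E 72, pass-S 8

dataflow = RS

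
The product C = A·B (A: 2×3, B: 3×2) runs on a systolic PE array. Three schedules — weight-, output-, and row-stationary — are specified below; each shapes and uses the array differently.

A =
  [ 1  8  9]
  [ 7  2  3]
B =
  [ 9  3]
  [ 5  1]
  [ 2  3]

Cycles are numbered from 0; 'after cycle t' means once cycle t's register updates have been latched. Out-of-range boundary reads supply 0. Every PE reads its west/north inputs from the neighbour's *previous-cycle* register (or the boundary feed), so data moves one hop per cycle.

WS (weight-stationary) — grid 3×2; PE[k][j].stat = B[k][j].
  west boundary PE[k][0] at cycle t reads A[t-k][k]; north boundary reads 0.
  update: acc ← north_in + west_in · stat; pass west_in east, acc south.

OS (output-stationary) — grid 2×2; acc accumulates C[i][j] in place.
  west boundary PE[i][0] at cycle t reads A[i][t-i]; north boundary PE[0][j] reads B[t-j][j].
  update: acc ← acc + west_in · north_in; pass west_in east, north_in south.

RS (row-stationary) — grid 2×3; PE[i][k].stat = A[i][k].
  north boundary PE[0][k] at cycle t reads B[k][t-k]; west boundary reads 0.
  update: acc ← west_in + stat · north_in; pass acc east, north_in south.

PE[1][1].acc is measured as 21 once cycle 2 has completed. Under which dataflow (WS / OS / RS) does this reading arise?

dataflow = OS

WS [3×2] PE[1][1] across cycles:
  c0 r1c1: 0 / 0 / 0
  c1 r1c1: 0 / 0 / 0
  c2 r1c1: 11 / 8 / 11
OS [2×2] PE[1][1] across cycles:
  c0 r1c1: 0 / 0 / 0
  c1 r1c1: 0 / 0 / 0
  c2 r1c1: 21 / 7 / 3
RS [2×3] PE[1][1] across cycles:
  c0 r1c1: 0 / 0 / 0
  c1 r1c1: 0 / 0 / 0
  c2 r1c1: 73 / 73 / 5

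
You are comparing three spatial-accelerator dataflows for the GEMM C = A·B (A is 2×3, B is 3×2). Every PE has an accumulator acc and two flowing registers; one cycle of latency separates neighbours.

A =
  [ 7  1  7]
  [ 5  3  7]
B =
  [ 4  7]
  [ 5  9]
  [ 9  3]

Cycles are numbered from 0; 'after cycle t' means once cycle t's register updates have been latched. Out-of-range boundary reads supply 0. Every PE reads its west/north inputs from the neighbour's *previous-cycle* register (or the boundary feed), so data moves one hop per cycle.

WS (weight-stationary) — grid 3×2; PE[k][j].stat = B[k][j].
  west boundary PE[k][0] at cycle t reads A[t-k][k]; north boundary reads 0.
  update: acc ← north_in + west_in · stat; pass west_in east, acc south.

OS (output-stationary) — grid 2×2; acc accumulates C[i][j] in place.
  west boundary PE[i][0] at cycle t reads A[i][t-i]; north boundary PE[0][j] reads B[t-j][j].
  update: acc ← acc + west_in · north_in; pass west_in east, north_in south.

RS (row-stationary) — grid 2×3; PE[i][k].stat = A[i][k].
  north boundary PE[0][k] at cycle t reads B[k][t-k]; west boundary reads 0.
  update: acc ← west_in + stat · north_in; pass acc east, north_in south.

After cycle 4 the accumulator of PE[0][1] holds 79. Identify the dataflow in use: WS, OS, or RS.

Under WS (3×2), PE[0][1]:
  c0 r0c1: 0 / 0 / 0
  c1 r0c1: 49 / 7 / 49
  c2 r0c1: 35 / 5 / 35
  c3 r0c1: 0 / 0 / 0
  c4 r0c1: 0 / 0 / 0
Under OS (2×2), PE[0][1]:
  c0 r0c1: 0 / 0 / 0
  c1 r0c1: 49 / 7 / 7
  c2 r0c1: 58 / 1 / 9
  c3 r0c1: 79 / 7 / 3
  c4 r0c1: 79 / 0 / 0
Under RS (2×3), PE[0][1]:
  c0 r0c1: 0 / 0 / 0
  c1 r0c1: 33 / 33 / 5
  c2 r0c1: 58 / 58 / 9
  c3 r0c1: 0 / 0 / 0
  c4 r0c1: 0 / 0 / 0

dataflow = OS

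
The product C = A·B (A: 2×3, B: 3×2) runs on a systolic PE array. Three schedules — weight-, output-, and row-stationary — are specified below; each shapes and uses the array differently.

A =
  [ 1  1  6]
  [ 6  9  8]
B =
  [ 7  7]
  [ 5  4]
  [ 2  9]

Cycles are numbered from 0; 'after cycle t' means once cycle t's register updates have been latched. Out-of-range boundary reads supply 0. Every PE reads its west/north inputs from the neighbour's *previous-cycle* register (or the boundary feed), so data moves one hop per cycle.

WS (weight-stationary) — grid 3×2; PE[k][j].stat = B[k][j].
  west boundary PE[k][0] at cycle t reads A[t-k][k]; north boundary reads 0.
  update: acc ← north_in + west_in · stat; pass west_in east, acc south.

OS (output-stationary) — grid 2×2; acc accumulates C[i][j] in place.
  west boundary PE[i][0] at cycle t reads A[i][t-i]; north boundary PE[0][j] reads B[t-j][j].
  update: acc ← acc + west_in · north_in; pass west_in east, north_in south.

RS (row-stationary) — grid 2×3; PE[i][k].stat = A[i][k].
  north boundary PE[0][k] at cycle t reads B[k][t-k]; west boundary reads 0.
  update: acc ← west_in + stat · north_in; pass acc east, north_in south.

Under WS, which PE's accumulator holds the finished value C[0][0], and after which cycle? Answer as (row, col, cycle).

WS: C[0][0] accumulates in PE[2][0]:
  @0  [2,0]  acc 0  |  →0  ↓0
  @1  [2,0]  acc 0  |  →0  ↓0
  @2  [2,0]  acc 24  |  →6  ↓24

(row, col, cycle) = (2, 0, 2)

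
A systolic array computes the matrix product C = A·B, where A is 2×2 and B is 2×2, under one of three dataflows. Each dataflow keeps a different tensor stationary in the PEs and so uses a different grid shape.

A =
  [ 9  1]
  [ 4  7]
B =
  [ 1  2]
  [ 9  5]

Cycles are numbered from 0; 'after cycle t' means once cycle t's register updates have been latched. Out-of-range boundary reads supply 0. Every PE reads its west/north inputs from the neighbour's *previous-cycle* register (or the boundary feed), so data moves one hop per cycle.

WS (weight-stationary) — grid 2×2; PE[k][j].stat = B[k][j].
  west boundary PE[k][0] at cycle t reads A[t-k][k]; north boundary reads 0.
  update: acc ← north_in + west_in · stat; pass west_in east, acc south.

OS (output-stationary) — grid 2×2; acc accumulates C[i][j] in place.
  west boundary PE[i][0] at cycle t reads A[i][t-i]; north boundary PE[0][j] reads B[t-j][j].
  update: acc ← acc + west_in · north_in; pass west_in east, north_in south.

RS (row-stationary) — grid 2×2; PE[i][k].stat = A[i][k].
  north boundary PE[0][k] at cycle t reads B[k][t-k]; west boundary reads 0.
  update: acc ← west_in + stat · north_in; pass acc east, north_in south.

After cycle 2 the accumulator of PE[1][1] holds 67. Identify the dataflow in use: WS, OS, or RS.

dataflow = RS

WS [2×2] PE[1][1] across cycles:
  cycle 0: PE[1][1] → acc 0, east 0, south 0
  cycle 1: PE[1][1] → acc 0, east 0, south 0
  cycle 2: PE[1][1] → acc 23, east 1, south 23
OS [2×2] PE[1][1] across cycles:
  cycle 0: PE[1][1] → acc 0, east 0, south 0
  cycle 1: PE[1][1] → acc 0, east 0, south 0
  cycle 2: PE[1][1] → acc 8, east 4, south 2
RS [2×2] PE[1][1] across cycles:
  cycle 0: PE[1][1] → acc 0, east 0, south 0
  cycle 1: PE[1][1] → acc 0, east 0, south 0
  cycle 2: PE[1][1] → acc 67, east 67, south 9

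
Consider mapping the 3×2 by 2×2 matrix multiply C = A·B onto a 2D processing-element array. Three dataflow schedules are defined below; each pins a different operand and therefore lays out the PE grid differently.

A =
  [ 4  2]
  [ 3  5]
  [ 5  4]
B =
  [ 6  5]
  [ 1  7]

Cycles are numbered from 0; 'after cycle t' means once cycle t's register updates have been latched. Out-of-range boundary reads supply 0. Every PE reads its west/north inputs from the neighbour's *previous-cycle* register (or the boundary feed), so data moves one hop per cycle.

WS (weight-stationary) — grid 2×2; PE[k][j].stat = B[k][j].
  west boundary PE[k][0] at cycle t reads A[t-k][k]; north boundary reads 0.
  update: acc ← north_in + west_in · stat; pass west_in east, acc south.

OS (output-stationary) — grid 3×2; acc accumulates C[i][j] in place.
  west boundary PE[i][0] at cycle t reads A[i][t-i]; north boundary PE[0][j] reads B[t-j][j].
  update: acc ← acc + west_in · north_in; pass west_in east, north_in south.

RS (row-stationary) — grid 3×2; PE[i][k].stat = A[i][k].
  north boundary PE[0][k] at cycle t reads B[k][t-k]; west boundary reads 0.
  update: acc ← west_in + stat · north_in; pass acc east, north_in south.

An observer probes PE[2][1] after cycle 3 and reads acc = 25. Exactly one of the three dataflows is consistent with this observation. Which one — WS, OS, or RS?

dataflow = OS

WS: PE[2][1] is outside its 2×2 grid.
— OS: 3×2; PE[2][1] trace:
  @0  [2,1]  acc 0  |  →0  ↓0
  @1  [2,1]  acc 0  |  →0  ↓0
  @2  [2,1]  acc 0  |  →0  ↓0
  @3  [2,1]  acc 25  |  →5  ↓5
— RS: 3×2; PE[2][1] trace:
  @0  [2,1]  acc 0  |  →0  ↓0
  @1  [2,1]  acc 0  |  →0  ↓0
  @2  [2,1]  acc 0  |  →0  ↓0
  @3  [2,1]  acc 34  |  →34  ↓1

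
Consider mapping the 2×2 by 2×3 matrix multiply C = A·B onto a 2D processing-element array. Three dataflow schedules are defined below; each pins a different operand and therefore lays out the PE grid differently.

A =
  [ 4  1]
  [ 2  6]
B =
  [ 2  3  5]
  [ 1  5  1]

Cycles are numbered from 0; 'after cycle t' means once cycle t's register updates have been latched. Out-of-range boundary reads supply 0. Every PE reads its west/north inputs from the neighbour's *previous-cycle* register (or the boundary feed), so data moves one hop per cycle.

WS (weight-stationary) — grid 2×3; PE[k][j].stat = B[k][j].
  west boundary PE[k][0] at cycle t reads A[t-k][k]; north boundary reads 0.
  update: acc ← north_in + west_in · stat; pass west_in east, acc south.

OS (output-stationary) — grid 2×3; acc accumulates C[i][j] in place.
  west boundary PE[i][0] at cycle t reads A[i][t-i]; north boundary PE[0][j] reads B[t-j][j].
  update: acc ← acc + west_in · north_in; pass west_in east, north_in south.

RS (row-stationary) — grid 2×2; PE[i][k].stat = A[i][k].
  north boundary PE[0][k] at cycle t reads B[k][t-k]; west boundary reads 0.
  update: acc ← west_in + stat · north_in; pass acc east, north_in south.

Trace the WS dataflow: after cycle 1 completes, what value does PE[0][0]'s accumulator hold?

WS (2×3). Following PE[0][0] plus its west/north inputs:
  cycle 0: PE[0][0] → acc 8, east 4, south 8
  cycle 1: PE[0][0] → acc 4, east 2, south 4

PE[0][0].acc = 4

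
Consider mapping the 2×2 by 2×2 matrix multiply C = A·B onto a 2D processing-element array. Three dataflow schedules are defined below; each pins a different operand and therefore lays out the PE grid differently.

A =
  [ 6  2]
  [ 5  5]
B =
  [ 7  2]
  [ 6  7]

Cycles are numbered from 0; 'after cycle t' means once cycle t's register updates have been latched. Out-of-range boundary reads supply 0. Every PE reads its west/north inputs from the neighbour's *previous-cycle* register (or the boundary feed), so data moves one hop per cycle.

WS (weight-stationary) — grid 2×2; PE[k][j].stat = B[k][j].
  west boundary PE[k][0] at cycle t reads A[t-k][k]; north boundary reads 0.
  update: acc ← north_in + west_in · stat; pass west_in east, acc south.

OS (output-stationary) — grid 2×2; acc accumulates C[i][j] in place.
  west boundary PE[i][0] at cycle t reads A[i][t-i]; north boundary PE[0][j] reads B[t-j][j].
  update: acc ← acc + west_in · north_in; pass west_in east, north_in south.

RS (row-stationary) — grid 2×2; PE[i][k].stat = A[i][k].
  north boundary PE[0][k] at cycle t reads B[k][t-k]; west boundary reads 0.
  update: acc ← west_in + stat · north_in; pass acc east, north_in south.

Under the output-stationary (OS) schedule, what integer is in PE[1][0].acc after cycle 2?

OS on a 2×2 grid — tracing PE[1][0] and its feeders:
  c0 r0c0: 42 / 6 / 7
  c0 r1c0: 0 / 0 / 0
  c1 r0c0: 54 / 2 / 6
  c1 r1c0: 35 / 5 / 7
  c2 r0c0: 54 / 0 / 0
  c2 r1c0: 65 / 5 / 6

PE[1][0].acc = 65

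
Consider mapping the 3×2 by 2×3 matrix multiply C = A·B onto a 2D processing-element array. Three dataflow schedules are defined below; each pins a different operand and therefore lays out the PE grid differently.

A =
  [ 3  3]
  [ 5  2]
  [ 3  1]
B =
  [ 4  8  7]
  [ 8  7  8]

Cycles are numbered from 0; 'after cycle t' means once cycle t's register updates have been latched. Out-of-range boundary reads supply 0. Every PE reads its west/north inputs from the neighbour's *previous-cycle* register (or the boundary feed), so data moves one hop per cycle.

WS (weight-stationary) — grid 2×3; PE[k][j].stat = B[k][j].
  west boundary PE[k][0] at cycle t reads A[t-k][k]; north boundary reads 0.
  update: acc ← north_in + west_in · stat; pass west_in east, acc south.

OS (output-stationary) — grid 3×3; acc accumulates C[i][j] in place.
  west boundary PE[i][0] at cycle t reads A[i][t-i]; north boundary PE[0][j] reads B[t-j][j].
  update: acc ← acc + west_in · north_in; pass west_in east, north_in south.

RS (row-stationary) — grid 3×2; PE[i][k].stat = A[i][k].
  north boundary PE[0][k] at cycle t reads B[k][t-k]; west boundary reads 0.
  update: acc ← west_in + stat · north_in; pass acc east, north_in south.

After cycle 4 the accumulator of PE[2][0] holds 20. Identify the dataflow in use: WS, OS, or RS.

dataflow = OS

WS: PE[2][0] is outside its 2×3 grid.
OS (3×3 grid), PE[2][0]:
  @0  [2,0]  acc 0  |  →0  ↓0
  @1  [2,0]  acc 0  |  →0  ↓0
  @2  [2,0]  acc 12  |  →3  ↓4
  @3  [2,0]  acc 20  |  →1  ↓8
  @4  [2,0]  acc 20  |  →0  ↓0
RS (3×2 grid), PE[2][0]:
  @0  [2,0]  acc 0  |  →0  ↓0
  @1  [2,0]  acc 0  |  →0  ↓0
  @2  [2,0]  acc 12  |  →12  ↓4
  @3  [2,0]  acc 24  |  →24  ↓8
  @4  [2,0]  acc 21  |  →21  ↓7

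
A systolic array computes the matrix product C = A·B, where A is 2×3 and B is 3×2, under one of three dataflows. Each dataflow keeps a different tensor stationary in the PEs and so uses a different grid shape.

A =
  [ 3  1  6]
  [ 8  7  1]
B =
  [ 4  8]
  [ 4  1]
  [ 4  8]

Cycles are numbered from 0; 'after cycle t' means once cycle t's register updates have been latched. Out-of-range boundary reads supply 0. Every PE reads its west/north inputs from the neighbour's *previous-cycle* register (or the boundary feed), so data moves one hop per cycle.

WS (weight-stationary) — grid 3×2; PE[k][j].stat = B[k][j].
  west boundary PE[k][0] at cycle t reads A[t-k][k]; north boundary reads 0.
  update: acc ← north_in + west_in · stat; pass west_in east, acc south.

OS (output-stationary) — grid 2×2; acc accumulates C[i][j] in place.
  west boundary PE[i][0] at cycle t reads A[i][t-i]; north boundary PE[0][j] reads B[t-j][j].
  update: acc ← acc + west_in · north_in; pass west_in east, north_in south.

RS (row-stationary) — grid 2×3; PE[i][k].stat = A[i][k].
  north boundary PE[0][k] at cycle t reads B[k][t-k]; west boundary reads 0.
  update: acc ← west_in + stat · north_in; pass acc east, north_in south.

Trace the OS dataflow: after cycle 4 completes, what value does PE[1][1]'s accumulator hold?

Tracing OS — 2×2 array, target PE[1][1]:
  after 0 — PE[0][1] acc=0, pass-E 0, pass-S 0
  after 0 — PE[1][0] acc=0, pass-E 0, pass-S 0
  after 0 — PE[1][1] acc=0, pass-E 0, pass-S 0
  after 1 — PE[0][1] acc=24, pass-E 3, pass-S 8
  after 1 — PE[1][0] acc=32, pass-E 8, pass-S 4
  after 1 — PE[1][1] acc=0, pass-E 0, pass-S 0
  after 2 — PE[0][1] acc=25, pass-E 1, pass-S 1
  after 2 — PE[1][0] acc=60, pass-E 7, pass-S 4
  after 2 — PE[1][1] acc=64, pass-E 8, pass-S 8
  after 3 — PE[0][1] acc=73, pass-E 6, pass-S 8
  after 3 — PE[1][0] acc=64, pass-E 1, pass-S 4
  after 3 — PE[1][1] acc=71, pass-E 7, pass-S 1
  after 4 — PE[0][1] acc=73, pass-E 0, pass-S 0
  after 4 — PE[1][0] acc=64, pass-E 0, pass-S 0
  after 4 — PE[1][1] acc=79, pass-E 1, pass-S 8

PE[1][1].acc = 79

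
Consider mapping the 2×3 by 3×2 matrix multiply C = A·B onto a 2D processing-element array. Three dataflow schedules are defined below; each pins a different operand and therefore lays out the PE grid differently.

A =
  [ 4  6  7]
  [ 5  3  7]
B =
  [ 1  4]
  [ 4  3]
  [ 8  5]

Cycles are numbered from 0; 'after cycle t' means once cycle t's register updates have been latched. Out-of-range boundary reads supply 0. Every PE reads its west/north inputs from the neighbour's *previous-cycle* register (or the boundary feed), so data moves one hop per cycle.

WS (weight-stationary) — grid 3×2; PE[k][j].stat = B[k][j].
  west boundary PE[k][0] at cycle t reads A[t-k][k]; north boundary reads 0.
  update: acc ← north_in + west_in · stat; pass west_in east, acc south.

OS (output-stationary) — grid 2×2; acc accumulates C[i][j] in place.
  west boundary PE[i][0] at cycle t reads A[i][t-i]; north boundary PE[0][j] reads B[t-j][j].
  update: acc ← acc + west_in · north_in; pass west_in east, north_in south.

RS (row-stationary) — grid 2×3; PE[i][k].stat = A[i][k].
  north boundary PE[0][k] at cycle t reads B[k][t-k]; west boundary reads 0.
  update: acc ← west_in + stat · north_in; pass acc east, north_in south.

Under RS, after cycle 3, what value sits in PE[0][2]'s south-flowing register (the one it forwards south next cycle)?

register = 5

Tracing RS — 2×3 array, target PE[0][2]:
  t=0 PE[0][1]: acc=0 h=0 v=0
  t=0 PE[0][2]: acc=0 h=0 v=0
  t=1 PE[0][1]: acc=28 h=28 v=4
  t=1 PE[0][2]: acc=0 h=0 v=0
  t=2 PE[0][1]: acc=34 h=34 v=3
  t=2 PE[0][2]: acc=84 h=84 v=8
  t=3 PE[0][1]: acc=0 h=0 v=0
  t=3 PE[0][2]: acc=69 h=69 v=5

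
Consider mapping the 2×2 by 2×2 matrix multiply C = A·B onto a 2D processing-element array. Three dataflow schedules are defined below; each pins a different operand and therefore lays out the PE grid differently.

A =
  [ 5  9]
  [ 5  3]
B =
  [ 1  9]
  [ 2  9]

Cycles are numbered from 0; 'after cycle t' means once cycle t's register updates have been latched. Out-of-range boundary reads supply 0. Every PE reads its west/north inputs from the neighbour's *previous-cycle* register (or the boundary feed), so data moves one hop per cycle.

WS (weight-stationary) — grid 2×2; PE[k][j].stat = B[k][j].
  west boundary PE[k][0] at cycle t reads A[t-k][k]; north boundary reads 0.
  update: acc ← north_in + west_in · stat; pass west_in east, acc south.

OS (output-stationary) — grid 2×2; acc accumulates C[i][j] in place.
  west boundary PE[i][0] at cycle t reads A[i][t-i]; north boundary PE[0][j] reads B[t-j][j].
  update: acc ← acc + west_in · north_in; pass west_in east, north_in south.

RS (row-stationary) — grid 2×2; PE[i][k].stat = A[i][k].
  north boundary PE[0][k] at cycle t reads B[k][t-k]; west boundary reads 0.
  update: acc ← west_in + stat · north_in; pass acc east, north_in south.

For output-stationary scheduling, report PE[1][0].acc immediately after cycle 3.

OS on a 2×2 grid — tracing PE[1][0] and its feeders:
  after 0 — PE[0][0] acc=5, pass-E 5, pass-S 1
  after 0 — PE[1][0] acc=0, pass-E 0, pass-S 0
  after 1 — PE[0][0] acc=23, pass-E 9, pass-S 2
  after 1 — PE[1][0] acc=5, pass-E 5, pass-S 1
  after 2 — PE[0][0] acc=23, pass-E 0, pass-S 0
  after 2 — PE[1][0] acc=11, pass-E 3, pass-S 2
  after 3 — PE[0][0] acc=23, pass-E 0, pass-S 0
  after 3 — PE[1][0] acc=11, pass-E 0, pass-S 0

PE[1][0].acc = 11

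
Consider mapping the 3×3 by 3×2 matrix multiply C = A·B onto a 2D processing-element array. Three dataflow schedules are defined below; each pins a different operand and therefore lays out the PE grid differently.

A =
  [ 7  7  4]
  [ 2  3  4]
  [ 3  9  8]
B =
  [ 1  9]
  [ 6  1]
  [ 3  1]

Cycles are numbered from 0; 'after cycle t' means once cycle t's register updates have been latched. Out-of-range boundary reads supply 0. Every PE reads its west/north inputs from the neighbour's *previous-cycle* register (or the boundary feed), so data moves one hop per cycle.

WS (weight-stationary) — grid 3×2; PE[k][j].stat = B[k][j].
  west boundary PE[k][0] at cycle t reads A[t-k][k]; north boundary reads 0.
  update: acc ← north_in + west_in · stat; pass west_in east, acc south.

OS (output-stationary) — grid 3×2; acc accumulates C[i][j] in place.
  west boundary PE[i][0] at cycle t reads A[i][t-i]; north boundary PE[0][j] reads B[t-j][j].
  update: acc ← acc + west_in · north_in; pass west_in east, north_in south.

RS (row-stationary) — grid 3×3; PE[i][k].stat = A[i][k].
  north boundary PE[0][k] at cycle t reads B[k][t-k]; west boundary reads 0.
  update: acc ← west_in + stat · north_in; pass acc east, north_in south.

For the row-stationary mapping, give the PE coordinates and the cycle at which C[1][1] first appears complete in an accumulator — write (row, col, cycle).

RS — PE[1][2] is where C[1][1] collects:
  cycle 0: PE[1][2] → acc 0, east 0, south 0
  cycle 1: PE[1][2] → acc 0, east 0, south 0
  cycle 2: PE[1][2] → acc 0, east 0, south 0
  cycle 3: PE[1][2] → acc 32, east 32, south 3
  cycle 4: PE[1][2] → acc 25, east 25, south 1

(row, col, cycle) = (1, 2, 4)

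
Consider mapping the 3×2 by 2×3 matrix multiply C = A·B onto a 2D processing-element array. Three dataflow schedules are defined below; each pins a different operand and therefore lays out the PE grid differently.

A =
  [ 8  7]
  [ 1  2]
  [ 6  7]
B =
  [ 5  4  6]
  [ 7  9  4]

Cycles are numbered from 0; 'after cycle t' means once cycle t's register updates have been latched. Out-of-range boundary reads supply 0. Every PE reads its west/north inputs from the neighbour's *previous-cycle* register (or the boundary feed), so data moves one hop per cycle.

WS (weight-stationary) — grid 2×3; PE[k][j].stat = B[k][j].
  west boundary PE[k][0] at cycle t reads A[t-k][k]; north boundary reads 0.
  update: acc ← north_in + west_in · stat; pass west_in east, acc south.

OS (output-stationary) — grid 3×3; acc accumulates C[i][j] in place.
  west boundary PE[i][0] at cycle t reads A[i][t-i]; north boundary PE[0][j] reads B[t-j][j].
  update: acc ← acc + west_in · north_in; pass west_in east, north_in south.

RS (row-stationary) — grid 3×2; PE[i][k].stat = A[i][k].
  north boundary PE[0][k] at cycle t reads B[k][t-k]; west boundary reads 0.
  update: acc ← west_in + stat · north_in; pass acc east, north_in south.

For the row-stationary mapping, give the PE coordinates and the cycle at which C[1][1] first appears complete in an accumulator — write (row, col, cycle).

Under RS, C[1][1] lands at PE[1][1]:
  @0  [1,1]  acc 0  |  →0  ↓0
  @1  [1,1]  acc 0  |  →0  ↓0
  @2  [1,1]  acc 19  |  →19  ↓7
  @3  [1,1]  acc 22  |  →22  ↓9

(row, col, cycle) = (1, 1, 3)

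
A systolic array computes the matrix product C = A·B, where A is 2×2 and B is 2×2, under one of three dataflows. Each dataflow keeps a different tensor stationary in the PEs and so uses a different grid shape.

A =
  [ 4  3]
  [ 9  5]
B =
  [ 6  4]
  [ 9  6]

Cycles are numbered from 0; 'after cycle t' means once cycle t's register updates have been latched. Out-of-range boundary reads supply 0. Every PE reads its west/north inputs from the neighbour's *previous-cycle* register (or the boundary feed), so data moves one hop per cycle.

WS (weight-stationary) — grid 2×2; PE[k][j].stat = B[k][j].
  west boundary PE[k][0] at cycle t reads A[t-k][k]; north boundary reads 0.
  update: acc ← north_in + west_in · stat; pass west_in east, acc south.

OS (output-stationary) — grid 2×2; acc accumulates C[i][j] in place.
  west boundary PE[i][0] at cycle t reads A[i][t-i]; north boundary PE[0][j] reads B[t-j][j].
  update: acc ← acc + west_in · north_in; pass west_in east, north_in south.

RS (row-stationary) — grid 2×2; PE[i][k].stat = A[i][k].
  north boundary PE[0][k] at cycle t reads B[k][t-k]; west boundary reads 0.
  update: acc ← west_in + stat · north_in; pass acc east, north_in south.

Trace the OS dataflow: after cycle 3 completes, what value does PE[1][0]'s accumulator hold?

PE[1][0].acc = 99

OS 2×2: PE[1][0] cycle-by-cycle (with neighbour feeds):
  @0  [0,0]  acc 24  |  →4  ↓6
  @0  [1,0]  acc 0  |  →0  ↓0
  @1  [0,0]  acc 51  |  →3  ↓9
  @1  [1,0]  acc 54  |  →9  ↓6
  @2  [0,0]  acc 51  |  →0  ↓0
  @2  [1,0]  acc 99  |  →5  ↓9
  @3  [0,0]  acc 51  |  →0  ↓0
  @3  [1,0]  acc 99  |  →0  ↓0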